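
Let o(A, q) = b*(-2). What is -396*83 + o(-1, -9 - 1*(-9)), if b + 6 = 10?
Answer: -32876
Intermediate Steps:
b = 4 (b = -6 + 10 = 4)
o(A, q) = -8 (o(A, q) = 4*(-2) = -8)
-396*83 + o(-1, -9 - 1*(-9)) = -396*83 - 8 = -32868 - 8 = -32876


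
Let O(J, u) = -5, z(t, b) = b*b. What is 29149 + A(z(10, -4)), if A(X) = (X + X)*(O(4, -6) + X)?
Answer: 29501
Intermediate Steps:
z(t, b) = b²
A(X) = 2*X*(-5 + X) (A(X) = (X + X)*(-5 + X) = (2*X)*(-5 + X) = 2*X*(-5 + X))
29149 + A(z(10, -4)) = 29149 + 2*(-4)²*(-5 + (-4)²) = 29149 + 2*16*(-5 + 16) = 29149 + 2*16*11 = 29149 + 352 = 29501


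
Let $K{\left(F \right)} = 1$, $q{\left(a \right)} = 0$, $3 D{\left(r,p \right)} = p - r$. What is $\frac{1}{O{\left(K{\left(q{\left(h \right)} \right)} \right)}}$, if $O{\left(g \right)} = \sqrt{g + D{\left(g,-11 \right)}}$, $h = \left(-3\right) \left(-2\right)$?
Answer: $- \frac{i \sqrt{3}}{3} \approx - 0.57735 i$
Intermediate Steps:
$D{\left(r,p \right)} = - \frac{r}{3} + \frac{p}{3}$ ($D{\left(r,p \right)} = \frac{p - r}{3} = - \frac{r}{3} + \frac{p}{3}$)
$h = 6$
$O{\left(g \right)} = \sqrt{- \frac{11}{3} + \frac{2 g}{3}}$ ($O{\left(g \right)} = \sqrt{g - \left(\frac{11}{3} + \frac{g}{3}\right)} = \sqrt{- \frac{11}{3} + \frac{2 g}{3}}$)
$\frac{1}{O{\left(K{\left(q{\left(h \right)} \right)} \right)}} = \frac{1}{\frac{1}{3} \sqrt{-33 + 6 \cdot 1}} = \frac{1}{\frac{1}{3} \sqrt{-33 + 6}} = \frac{1}{\frac{1}{3} \sqrt{-27}} = \frac{1}{\frac{1}{3} \cdot 3 i \sqrt{3}} = \frac{1}{i \sqrt{3}} = - \frac{i \sqrt{3}}{3}$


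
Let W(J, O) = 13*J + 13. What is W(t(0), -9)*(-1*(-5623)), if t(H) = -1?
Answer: 0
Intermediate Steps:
W(J, O) = 13 + 13*J
W(t(0), -9)*(-1*(-5623)) = (13 + 13*(-1))*(-1*(-5623)) = (13 - 13)*5623 = 0*5623 = 0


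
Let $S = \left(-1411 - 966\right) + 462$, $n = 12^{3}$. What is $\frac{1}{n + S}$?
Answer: $- \frac{1}{187} \approx -0.0053476$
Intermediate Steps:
$n = 1728$
$S = -1915$ ($S = -2377 + 462 = -1915$)
$\frac{1}{n + S} = \frac{1}{1728 - 1915} = \frac{1}{-187} = - \frac{1}{187}$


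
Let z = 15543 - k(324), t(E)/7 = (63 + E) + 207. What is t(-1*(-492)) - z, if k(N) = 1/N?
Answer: -3307715/324 ≈ -10209.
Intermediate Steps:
t(E) = 1890 + 7*E (t(E) = 7*((63 + E) + 207) = 7*(270 + E) = 1890 + 7*E)
z = 5035931/324 (z = 15543 - 1/324 = 5035931/324 ≈ 15543.)
t(-1*(-492)) - z = (1890 + 7*(-1*(-492))) - 1*5035931/324 = (1890 + 7*492) - 5035931/324 = (1890 + 3444) - 5035931/324 = 5334 - 5035931/324 = -3307715/324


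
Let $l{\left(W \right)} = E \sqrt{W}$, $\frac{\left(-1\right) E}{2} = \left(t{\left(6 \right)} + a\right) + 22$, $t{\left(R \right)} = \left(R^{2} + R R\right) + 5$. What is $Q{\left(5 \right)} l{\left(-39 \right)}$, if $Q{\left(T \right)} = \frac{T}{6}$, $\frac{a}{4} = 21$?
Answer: $- 305 i \sqrt{39} \approx - 1904.7 i$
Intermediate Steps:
$a = 84$ ($a = 4 \cdot 21 = 84$)
$t{\left(R \right)} = 5 + 2 R^{2}$ ($t{\left(R \right)} = \left(R^{2} + R^{2}\right) + 5 = 2 R^{2} + 5 = 5 + 2 R^{2}$)
$Q{\left(T \right)} = \frac{T}{6}$ ($Q{\left(T \right)} = T \frac{1}{6} = \frac{T}{6}$)
$E = -366$ ($E = - 2 \left(\left(\left(5 + 2 \cdot 6^{2}\right) + 84\right) + 22\right) = - 2 \left(\left(\left(5 + 2 \cdot 36\right) + 84\right) + 22\right) = - 2 \left(\left(\left(5 + 72\right) + 84\right) + 22\right) = - 2 \left(\left(77 + 84\right) + 22\right) = - 2 \left(161 + 22\right) = \left(-2\right) 183 = -366$)
$l{\left(W \right)} = - 366 \sqrt{W}$
$Q{\left(5 \right)} l{\left(-39 \right)} = \frac{1}{6} \cdot 5 \left(- 366 \sqrt{-39}\right) = \frac{5 \left(- 366 i \sqrt{39}\right)}{6} = - 305 i \sqrt{39}$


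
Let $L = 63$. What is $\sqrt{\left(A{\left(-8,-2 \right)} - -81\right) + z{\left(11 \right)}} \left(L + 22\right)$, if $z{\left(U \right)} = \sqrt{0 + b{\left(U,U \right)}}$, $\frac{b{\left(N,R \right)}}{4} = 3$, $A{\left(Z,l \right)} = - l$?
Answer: $85 \sqrt{83 + 2 \sqrt{3}} \approx 790.38$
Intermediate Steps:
$b{\left(N,R \right)} = 12$ ($b{\left(N,R \right)} = 4 \cdot 3 = 12$)
$z{\left(U \right)} = 2 \sqrt{3}$ ($z{\left(U \right)} = \sqrt{0 + 12} = \sqrt{12} = 2 \sqrt{3}$)
$\sqrt{\left(A{\left(-8,-2 \right)} - -81\right) + z{\left(11 \right)}} \left(L + 22\right) = \sqrt{\left(\left(-1\right) \left(-2\right) - -81\right) + 2 \sqrt{3}} \left(63 + 22\right) = \sqrt{\left(2 + 81\right) + 2 \sqrt{3}} \cdot 85 = \sqrt{83 + 2 \sqrt{3}} \cdot 85 = 85 \sqrt{83 + 2 \sqrt{3}}$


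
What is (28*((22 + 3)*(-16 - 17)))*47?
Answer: -1085700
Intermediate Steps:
(28*((22 + 3)*(-16 - 17)))*47 = (28*(25*(-33)))*47 = (28*(-825))*47 = -23100*47 = -1085700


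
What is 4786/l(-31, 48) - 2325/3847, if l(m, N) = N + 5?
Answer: 18288517/203891 ≈ 89.698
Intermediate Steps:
l(m, N) = 5 + N
4786/l(-31, 48) - 2325/3847 = 4786/(5 + 48) - 2325/3847 = 4786/53 - 2325*1/3847 = 4786*(1/53) - 2325/3847 = 4786/53 - 2325/3847 = 18288517/203891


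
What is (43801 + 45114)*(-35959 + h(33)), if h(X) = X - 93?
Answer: -3202629385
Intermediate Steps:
h(X) = -93 + X
(43801 + 45114)*(-35959 + h(33)) = (43801 + 45114)*(-35959 + (-93 + 33)) = 88915*(-35959 - 60) = 88915*(-36019) = -3202629385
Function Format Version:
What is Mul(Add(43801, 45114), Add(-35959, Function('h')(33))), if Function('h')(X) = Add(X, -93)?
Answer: -3202629385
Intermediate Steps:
Function('h')(X) = Add(-93, X)
Mul(Add(43801, 45114), Add(-35959, Function('h')(33))) = Mul(Add(43801, 45114), Add(-35959, Add(-93, 33))) = Mul(88915, Add(-35959, -60)) = Mul(88915, -36019) = -3202629385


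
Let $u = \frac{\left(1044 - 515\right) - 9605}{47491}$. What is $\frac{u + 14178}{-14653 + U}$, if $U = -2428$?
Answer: $- \frac{673318322}{811193771} \approx -0.83003$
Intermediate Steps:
$u = - \frac{9076}{47491}$ ($u = \left(529 - 9605\right) \frac{1}{47491} = \left(-9076\right) \frac{1}{47491} = - \frac{9076}{47491} \approx -0.19111$)
$\frac{u + 14178}{-14653 + U} = \frac{- \frac{9076}{47491} + 14178}{-14653 - 2428} = \frac{673318322}{47491 \left(-17081\right)} = \frac{673318322}{47491} \left(- \frac{1}{17081}\right) = - \frac{673318322}{811193771}$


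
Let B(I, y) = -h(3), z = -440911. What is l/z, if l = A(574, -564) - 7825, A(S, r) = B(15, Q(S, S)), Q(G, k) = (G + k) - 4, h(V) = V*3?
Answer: 7834/440911 ≈ 0.017768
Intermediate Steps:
h(V) = 3*V
Q(G, k) = -4 + G + k
B(I, y) = -9 (B(I, y) = -3*3 = -1*9 = -9)
A(S, r) = -9
l = -7834 (l = -9 - 7825 = -7834)
l/z = -7834/(-440911) = -7834*(-1/440911) = 7834/440911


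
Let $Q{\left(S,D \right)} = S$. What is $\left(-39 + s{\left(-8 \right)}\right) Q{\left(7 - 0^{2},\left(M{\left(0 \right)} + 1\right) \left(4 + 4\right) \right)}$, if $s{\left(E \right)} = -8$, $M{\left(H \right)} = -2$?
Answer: $-329$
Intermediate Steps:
$\left(-39 + s{\left(-8 \right)}\right) Q{\left(7 - 0^{2},\left(M{\left(0 \right)} + 1\right) \left(4 + 4\right) \right)} = \left(-39 - 8\right) \left(7 - 0^{2}\right) = - 47 \left(7 - 0\right) = - 47 \left(7 + 0\right) = \left(-47\right) 7 = -329$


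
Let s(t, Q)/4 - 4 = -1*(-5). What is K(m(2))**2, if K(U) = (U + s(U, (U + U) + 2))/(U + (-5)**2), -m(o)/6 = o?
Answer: 576/169 ≈ 3.4083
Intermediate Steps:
m(o) = -6*o
s(t, Q) = 36 (s(t, Q) = 16 + 4*(-1*(-5)) = 16 + 4*5 = 16 + 20 = 36)
K(U) = (36 + U)/(25 + U) (K(U) = (U + 36)/(U + (-5)**2) = (36 + U)/(U + 25) = (36 + U)/(25 + U))
K(m(2))**2 = ((36 - 6*2)/(25 - 6*2))**2 = ((36 - 12)/(25 - 12))**2 = (24/13)**2 = 576/169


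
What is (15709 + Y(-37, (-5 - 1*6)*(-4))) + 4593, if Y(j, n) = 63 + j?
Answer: 20328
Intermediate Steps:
(15709 + Y(-37, (-5 - 1*6)*(-4))) + 4593 = (15709 + (63 - 37)) + 4593 = (15709 + 26) + 4593 = 15735 + 4593 = 20328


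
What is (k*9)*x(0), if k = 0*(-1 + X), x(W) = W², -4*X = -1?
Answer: 0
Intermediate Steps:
X = ¼ (X = -¼*(-1) = ¼ ≈ 0.25000)
k = 0 (k = 0*(-1 + ¼) = 0*(-¾) = 0)
(k*9)*x(0) = (0*9)*0² = 0*0 = 0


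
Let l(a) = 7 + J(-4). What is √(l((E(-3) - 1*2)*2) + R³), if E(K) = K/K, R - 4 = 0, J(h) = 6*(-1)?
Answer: √65 ≈ 8.0623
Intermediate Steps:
J(h) = -6
R = 4 (R = 4 + 0 = 4)
E(K) = 1
l(a) = 1 (l(a) = 7 - 6 = 1)
√(l((E(-3) - 1*2)*2) + R³) = √(1 + 4³) = √(1 + 64) = √65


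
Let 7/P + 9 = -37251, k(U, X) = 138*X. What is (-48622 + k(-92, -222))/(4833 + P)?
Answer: -2953153080/180077573 ≈ -16.399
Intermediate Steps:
P = -7/37260 (P = 7/(-9 - 37251) = 7/(-37260) = 7*(-1/37260) = -7/37260 ≈ -0.00018787)
(-48622 + k(-92, -222))/(4833 + P) = (-48622 + 138*(-222))/(4833 - 7/37260) = (-48622 - 30636)/(180077573/37260) = -79258*37260/180077573 = -2953153080/180077573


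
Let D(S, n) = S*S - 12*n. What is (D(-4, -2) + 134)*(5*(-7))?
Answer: -6090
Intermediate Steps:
D(S, n) = S**2 - 12*n
(D(-4, -2) + 134)*(5*(-7)) = (((-4)**2 - 12*(-2)) + 134)*(5*(-7)) = ((16 + 24) + 134)*(-35) = (40 + 134)*(-35) = 174*(-35) = -6090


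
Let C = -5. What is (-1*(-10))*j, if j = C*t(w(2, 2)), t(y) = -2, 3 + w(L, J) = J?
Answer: 100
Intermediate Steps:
w(L, J) = -3 + J
j = 10 (j = -5*(-2) = 10)
(-1*(-10))*j = -1*(-10)*10 = 10*10 = 100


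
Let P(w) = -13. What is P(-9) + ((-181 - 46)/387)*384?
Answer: -30733/129 ≈ -238.24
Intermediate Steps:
P(-9) + ((-181 - 46)/387)*384 = -13 + ((-181 - 46)/387)*384 = -13 - 227*1/387*384 = -13 - 227/387*384 = -13 - 29056/129 = -30733/129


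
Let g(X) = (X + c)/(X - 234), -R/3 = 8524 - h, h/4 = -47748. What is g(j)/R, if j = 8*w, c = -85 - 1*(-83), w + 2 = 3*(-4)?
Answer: -19/34516268 ≈ -5.5047e-7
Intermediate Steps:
w = -14 (w = -2 + 3*(-4) = -2 - 12 = -14)
c = -2 (c = -85 + 83 = -2)
h = -190992 (h = 4*(-47748) = -190992)
j = -112 (j = 8*(-14) = -112)
R = -598548 (R = -3*(8524 - 1*(-190992)) = -3*(8524 + 190992) = -3*199516 = -598548)
g(X) = (-2 + X)/(-234 + X) (g(X) = (X - 2)/(X - 234) = (-2 + X)/(-234 + X))
g(j)/R = ((-2 - 112)/(-234 - 112))/(-598548) = (-114/(-346))*(-1/598548) = -1/346*(-114)*(-1/598548) = (57/173)*(-1/598548) = -19/34516268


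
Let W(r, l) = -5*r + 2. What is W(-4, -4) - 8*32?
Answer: -234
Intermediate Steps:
W(r, l) = 2 - 5*r
W(-4, -4) - 8*32 = (2 - 5*(-4)) - 8*32 = (2 + 20) - 256 = 22 - 256 = -234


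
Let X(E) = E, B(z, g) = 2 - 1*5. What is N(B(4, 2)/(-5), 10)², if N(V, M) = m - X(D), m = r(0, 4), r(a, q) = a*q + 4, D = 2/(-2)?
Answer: 25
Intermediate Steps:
D = -1 (D = 2*(-½) = -1)
B(z, g) = -3 (B(z, g) = 2 - 5 = -3)
r(a, q) = 4 + a*q
m = 4 (m = 4 + 0*4 = 4 + 0 = 4)
N(V, M) = 5 (N(V, M) = 4 - 1*(-1) = 4 + 1 = 5)
N(B(4, 2)/(-5), 10)² = 5² = 25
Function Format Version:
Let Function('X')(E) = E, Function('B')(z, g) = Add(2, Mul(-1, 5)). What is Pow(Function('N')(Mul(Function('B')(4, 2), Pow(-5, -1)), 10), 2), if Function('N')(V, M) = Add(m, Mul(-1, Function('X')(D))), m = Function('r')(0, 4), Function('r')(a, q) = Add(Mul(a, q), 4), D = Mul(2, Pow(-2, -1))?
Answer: 25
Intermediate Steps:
D = -1 (D = Mul(2, Rational(-1, 2)) = -1)
Function('B')(z, g) = -3 (Function('B')(z, g) = Add(2, -5) = -3)
Function('r')(a, q) = Add(4, Mul(a, q))
m = 4 (m = Add(4, Mul(0, 4)) = Add(4, 0) = 4)
Function('N')(V, M) = 5 (Function('N')(V, M) = Add(4, Mul(-1, -1)) = Add(4, 1) = 5)
Pow(Function('N')(Mul(Function('B')(4, 2), Pow(-5, -1)), 10), 2) = Pow(5, 2) = 25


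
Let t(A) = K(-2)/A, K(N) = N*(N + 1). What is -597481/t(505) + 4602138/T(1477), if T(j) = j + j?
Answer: -445647513547/2954 ≈ -1.5086e+8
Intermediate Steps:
T(j) = 2*j
K(N) = N*(1 + N)
t(A) = 2/A (t(A) = (-2*(1 - 2))/A = (-2*(-1))/A = 2/A)
-597481/t(505) + 4602138/T(1477) = -597481/(2/505) + 4602138/((2*1477)) = -597481/(2*(1/505)) + 4602138/2954 = -597481/2/505 + 4602138*(1/2954) = -597481*505/2 + 2301069/1477 = -301727905/2 + 2301069/1477 = -445647513547/2954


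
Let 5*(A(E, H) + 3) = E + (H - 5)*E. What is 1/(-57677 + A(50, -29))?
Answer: -1/58010 ≈ -1.7238e-5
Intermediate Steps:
A(E, H) = -3 + E/5 + E*(-5 + H)/5 (A(E, H) = -3 + (E + (H - 5)*E)/5 = -3 + (E + (-5 + H)*E)/5 = -3 + (E + E*(-5 + H))/5 = -3 + (E/5 + E*(-5 + H)/5) = -3 + E/5 + E*(-5 + H)/5)
1/(-57677 + A(50, -29)) = 1/(-57677 + (-3 - 4/5*50 + (1/5)*50*(-29))) = 1/(-57677 + (-3 - 40 - 290)) = 1/(-57677 - 333) = 1/(-58010) = -1/58010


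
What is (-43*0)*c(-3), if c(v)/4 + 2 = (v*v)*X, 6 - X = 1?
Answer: 0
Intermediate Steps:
X = 5 (X = 6 - 1*1 = 6 - 1 = 5)
c(v) = -8 + 20*v² (c(v) = -8 + 4*((v*v)*5) = -8 + 4*(v²*5) = -8 + 4*(5*v²) = -8 + 20*v²)
(-43*0)*c(-3) = (-43*0)*(-8 + 20*(-3)²) = 0*(-8 + 20*9) = 0*(-8 + 180) = 0*172 = 0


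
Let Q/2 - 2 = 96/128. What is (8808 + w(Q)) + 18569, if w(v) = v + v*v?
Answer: 109651/4 ≈ 27413.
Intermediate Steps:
Q = 11/2 (Q = 4 + 2*(96/128) = 4 + 2*(96*(1/128)) = 4 + 2*(¾) = 4 + 3/2 = 11/2 ≈ 5.5000)
w(v) = v + v²
(8808 + w(Q)) + 18569 = (8808 + 11*(1 + 11/2)/2) + 18569 = (8808 + (11/2)*(13/2)) + 18569 = (8808 + 143/4) + 18569 = 35375/4 + 18569 = 109651/4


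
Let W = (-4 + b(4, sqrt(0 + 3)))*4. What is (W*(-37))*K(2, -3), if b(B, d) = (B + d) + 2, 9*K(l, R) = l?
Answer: -592/9 - 296*sqrt(3)/9 ≈ -122.74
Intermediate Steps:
K(l, R) = l/9
b(B, d) = 2 + B + d
W = 8 + 4*sqrt(3) (W = (-4 + (2 + 4 + sqrt(0 + 3)))*4 = (-4 + (2 + 4 + sqrt(3)))*4 = (-4 + (6 + sqrt(3)))*4 = (2 + sqrt(3))*4 = 8 + 4*sqrt(3) ≈ 14.928)
(W*(-37))*K(2, -3) = ((8 + 4*sqrt(3))*(-37))*((1/9)*2) = (-296 - 148*sqrt(3))*(2/9) = -592/9 - 296*sqrt(3)/9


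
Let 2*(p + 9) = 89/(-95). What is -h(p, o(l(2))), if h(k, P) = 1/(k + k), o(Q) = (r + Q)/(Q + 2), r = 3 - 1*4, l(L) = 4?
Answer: 95/1799 ≈ 0.052807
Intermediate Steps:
r = -1 (r = 3 - 4 = -1)
p = -1799/190 (p = -9 + (89/(-95))/2 = -9 + (89*(-1/95))/2 = -9 + (½)*(-89/95) = -9 - 89/190 = -1799/190 ≈ -9.4684)
o(Q) = (-1 + Q)/(2 + Q) (o(Q) = (-1 + Q)/(Q + 2) = (-1 + Q)/(2 + Q))
h(k, P) = 1/(2*k)
-h(p, o(l(2))) = -1/(2*(-1799/190)) = -(-190)/(2*1799) = -1*(-95/1799) = 95/1799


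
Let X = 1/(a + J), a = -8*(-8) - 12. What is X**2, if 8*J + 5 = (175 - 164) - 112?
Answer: 16/24025 ≈ 0.00066597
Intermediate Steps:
a = 52 (a = 64 - 12 = 52)
J = -53/4 (J = -5/8 + ((175 - 164) - 112)/8 = -5/8 + (11 - 112)/8 = -5/8 + (1/8)*(-101) = -5/8 - 101/8 = -53/4 ≈ -13.250)
X = 4/155 (X = 1/(52 - 53/4) = 1/(155/4) = 4/155 ≈ 0.025806)
X**2 = (4/155)**2 = 16/24025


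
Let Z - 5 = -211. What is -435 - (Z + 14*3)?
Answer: -271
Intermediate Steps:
Z = -206 (Z = 5 - 211 = -206)
-435 - (Z + 14*3) = -435 - (-206 + 14*3) = -435 - (-206 + 42) = -435 - 1*(-164) = -435 + 164 = -271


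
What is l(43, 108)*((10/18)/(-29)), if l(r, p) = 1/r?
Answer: -5/11223 ≈ -0.00044551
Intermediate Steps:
l(43, 108)*((10/18)/(-29)) = ((10/18)/(-29))/43 = ((10*(1/18))*(-1/29))/43 = ((5/9)*(-1/29))/43 = (1/43)*(-5/261) = -5/11223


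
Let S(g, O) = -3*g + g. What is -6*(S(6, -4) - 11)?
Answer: 138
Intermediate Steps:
S(g, O) = -2*g
-6*(S(6, -4) - 11) = -6*(-2*6 - 11) = -6*(-12 - 11) = -6*(-23) = 138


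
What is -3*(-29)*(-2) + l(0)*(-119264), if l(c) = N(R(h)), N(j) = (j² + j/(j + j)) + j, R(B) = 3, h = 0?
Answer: -1490974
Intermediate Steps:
N(j) = ½ + j + j² (N(j) = (j² + j/((2*j))) + j = (j² + (1/(2*j))*j) + j = (j² + ½) + j = (½ + j²) + j = ½ + j + j²)
l(c) = 25/2 (l(c) = ½ + 3 + 3² = ½ + 3 + 9 = 25/2)
-3*(-29)*(-2) + l(0)*(-119264) = -3*(-29)*(-2) + (25/2)*(-119264) = 87*(-2) - 1490800 = -174 - 1490800 = -1490974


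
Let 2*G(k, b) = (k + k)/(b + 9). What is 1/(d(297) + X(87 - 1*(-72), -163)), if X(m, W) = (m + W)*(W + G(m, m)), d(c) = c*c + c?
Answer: 14/1248159 ≈ 1.1217e-5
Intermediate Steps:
G(k, b) = k/(9 + b) (G(k, b) = ((k + k)/(b + 9))/2 = ((2*k)/(9 + b))/2 = (2*k/(9 + b))/2 = k/(9 + b))
d(c) = c + c**2 (d(c) = c**2 + c = c + c**2)
X(m, W) = (W + m)*(W + m/(9 + m)) (X(m, W) = (m + W)*(W + m/(9 + m)) = (W + m)*(W + m/(9 + m)))
1/(d(297) + X(87 - 1*(-72), -163)) = 1/(297*(1 + 297) + ((87 - 1*(-72))**2 - 163*(87 - 1*(-72)) - 163*(9 + (87 - 1*(-72)))*(-163 + (87 - 1*(-72))))/(9 + (87 - 1*(-72)))) = 1/(297*298 + ((87 + 72)**2 - 163*(87 + 72) - 163*(9 + (87 + 72))*(-163 + (87 + 72)))/(9 + (87 + 72))) = 1/(88506 + (159**2 - 163*159 - 163*(9 + 159)*(-163 + 159))/(9 + 159)) = 1/(88506 + (25281 - 25917 - 163*168*(-4))/168) = 1/(88506 + (25281 - 25917 + 109536)/168) = 1/(88506 + (1/168)*108900) = 1/(88506 + 9075/14) = 1/(1248159/14) = 14/1248159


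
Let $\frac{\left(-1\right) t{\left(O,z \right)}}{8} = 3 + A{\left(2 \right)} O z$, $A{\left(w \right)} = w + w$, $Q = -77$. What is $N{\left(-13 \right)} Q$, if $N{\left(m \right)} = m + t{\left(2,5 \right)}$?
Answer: $27489$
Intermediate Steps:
$A{\left(w \right)} = 2 w$
$t{\left(O,z \right)} = -24 - 32 O z$ ($t{\left(O,z \right)} = - 8 \left(3 + 2 \cdot 2 O z\right) = - 8 \left(3 + 4 O z\right) = -24 - 32 O z$)
$N{\left(m \right)} = -344 + m$ ($N{\left(m \right)} = m - \left(24 + 64 \cdot 5\right) = m - 344 = -344 + m$)
$N{\left(-13 \right)} Q = \left(-344 - 13\right) \left(-77\right) = \left(-357\right) \left(-77\right) = 27489$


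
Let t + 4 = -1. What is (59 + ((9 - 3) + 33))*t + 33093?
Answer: 32603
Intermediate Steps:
t = -5 (t = -4 - 1 = -5)
(59 + ((9 - 3) + 33))*t + 33093 = (59 + ((9 - 3) + 33))*(-5) + 33093 = (59 + (6 + 33))*(-5) + 33093 = (59 + 39)*(-5) + 33093 = 98*(-5) + 33093 = -490 + 33093 = 32603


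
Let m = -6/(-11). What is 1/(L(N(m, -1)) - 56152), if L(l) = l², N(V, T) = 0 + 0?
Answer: -1/56152 ≈ -1.7809e-5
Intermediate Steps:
m = 6/11 (m = -6*(-1/11) = 6/11 ≈ 0.54545)
N(V, T) = 0
1/(L(N(m, -1)) - 56152) = 1/(0² - 56152) = 1/(0 - 56152) = 1/(-56152) = -1/56152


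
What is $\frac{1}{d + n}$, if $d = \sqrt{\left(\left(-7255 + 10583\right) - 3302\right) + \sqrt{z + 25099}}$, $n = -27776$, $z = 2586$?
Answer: $- \frac{1}{27776 - \sqrt{26 + 7 \sqrt{565}}} \approx -3.602 \cdot 10^{-5}$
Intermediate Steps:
$d = \sqrt{26 + 7 \sqrt{565}}$ ($d = \sqrt{\left(\left(-7255 + 10583\right) - 3302\right) + \sqrt{2586 + 25099}} = \sqrt{\left(3328 - 3302\right) + \sqrt{27685}} = \sqrt{26 + 7 \sqrt{565}} \approx 13.87$)
$\frac{1}{d + n} = \frac{1}{\sqrt{26 + 7 \sqrt{565}} - 27776} = \frac{1}{-27776 + \sqrt{26 + 7 \sqrt{565}}}$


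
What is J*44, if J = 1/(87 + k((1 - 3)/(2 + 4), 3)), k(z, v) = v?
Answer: 22/45 ≈ 0.48889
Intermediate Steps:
J = 1/90 (J = 1/(87 + 3) = 1/90 ≈ 0.011111)
J*44 = (1/90)*44 = 22/45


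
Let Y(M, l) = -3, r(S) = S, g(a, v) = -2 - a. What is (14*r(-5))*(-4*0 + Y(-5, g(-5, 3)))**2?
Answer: -630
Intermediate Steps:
(14*r(-5))*(-4*0 + Y(-5, g(-5, 3)))**2 = (14*(-5))*(-4*0 - 3)**2 = -70*(0 - 3)**2 = -70*(-3)**2 = -70*9 = -630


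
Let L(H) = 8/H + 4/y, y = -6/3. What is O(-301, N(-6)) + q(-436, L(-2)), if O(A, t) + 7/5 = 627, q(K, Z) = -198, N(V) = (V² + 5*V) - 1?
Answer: 2138/5 ≈ 427.60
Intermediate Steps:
y = -2 (y = -6*⅓ = -2)
N(V) = -1 + V² + 5*V
L(H) = -2 + 8/H (L(H) = 8/H + 4/(-2) = 8/H + 4*(-½) = 8/H - 2 = -2 + 8/H)
O(A, t) = 3128/5 (O(A, t) = -7/5 + 627 = 3128/5)
O(-301, N(-6)) + q(-436, L(-2)) = 3128/5 - 198 = 2138/5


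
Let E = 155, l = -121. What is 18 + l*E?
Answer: -18737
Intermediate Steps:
18 + l*E = 18 - 121*155 = 18 - 18755 = -18737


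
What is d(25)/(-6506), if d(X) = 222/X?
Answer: -111/81325 ≈ -0.0013649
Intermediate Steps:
d(25)/(-6506) = (222/25)/(-6506) = (222*(1/25))*(-1/6506) = (222/25)*(-1/6506) = -111/81325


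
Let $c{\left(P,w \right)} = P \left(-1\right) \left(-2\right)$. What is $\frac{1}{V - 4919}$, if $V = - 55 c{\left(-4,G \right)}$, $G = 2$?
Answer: $- \frac{1}{4479} \approx -0.00022326$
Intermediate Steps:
$c{\left(P,w \right)} = 2 P$ ($c{\left(P,w \right)} = - P \left(-2\right) = 2 P$)
$V = 440$ ($V = - 55 \cdot 2 \left(-4\right) = \left(-55\right) \left(-8\right) = 440$)
$\frac{1}{V - 4919} = \frac{1}{440 - 4919} = \frac{1}{-4479} = - \frac{1}{4479}$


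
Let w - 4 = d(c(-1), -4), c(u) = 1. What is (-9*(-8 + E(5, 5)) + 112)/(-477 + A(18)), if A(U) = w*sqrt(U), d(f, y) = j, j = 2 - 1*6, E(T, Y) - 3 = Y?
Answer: -112/477 ≈ -0.23480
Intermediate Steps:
E(T, Y) = 3 + Y
j = -4 (j = 2 - 6 = -4)
d(f, y) = -4
w = 0 (w = 4 - 4 = 0)
A(U) = 0 (A(U) = 0*sqrt(U) = 0)
(-9*(-8 + E(5, 5)) + 112)/(-477 + A(18)) = (-9*(-8 + (3 + 5)) + 112)/(-477 + 0) = (-9*(-8 + 8) + 112)/(-477) = (-9*0 + 112)*(-1/477) = (0 + 112)*(-1/477) = 112*(-1/477) = -112/477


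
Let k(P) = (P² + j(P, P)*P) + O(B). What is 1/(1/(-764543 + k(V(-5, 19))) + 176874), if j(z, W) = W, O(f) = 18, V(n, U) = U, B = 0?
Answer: 763803/135096891821 ≈ 5.6537e-6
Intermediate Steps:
k(P) = 18 + 2*P² (k(P) = (P² + P*P) + 18 = (P² + P²) + 18 = 2*P² + 18 = 18 + 2*P²)
1/(1/(-764543 + k(V(-5, 19))) + 176874) = 1/(1/(-764543 + (18 + 2*19²)) + 176874) = 1/(1/(-764543 + (18 + 2*361)) + 176874) = 1/(1/(-764543 + (18 + 722)) + 176874) = 1/(1/(-764543 + 740) + 176874) = 1/(1/(-763803) + 176874) = 1/(-1/763803 + 176874) = 1/(135096891821/763803) = 763803/135096891821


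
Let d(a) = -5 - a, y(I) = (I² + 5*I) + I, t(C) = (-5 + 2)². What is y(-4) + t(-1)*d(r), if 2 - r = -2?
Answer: -89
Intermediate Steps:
r = 4 (r = 2 - 1*(-2) = 2 + 2 = 4)
t(C) = 9 (t(C) = (-3)² = 9)
y(I) = I² + 6*I
y(-4) + t(-1)*d(r) = -4*(6 - 4) + 9*(-5 - 1*4) = -4*2 + 9*(-5 - 4) = -8 + 9*(-9) = -8 - 81 = -89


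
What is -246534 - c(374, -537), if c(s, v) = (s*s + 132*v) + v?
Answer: -314989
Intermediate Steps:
c(s, v) = s² + 133*v (c(s, v) = (s² + 132*v) + v = s² + 133*v)
-246534 - c(374, -537) = -246534 - (374² + 133*(-537)) = -246534 - (139876 - 71421) = -246534 - 1*68455 = -246534 - 68455 = -314989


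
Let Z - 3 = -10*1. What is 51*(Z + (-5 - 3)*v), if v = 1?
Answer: -765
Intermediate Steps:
Z = -7 (Z = 3 - 10*1 = 3 - 10 = -7)
51*(Z + (-5 - 3)*v) = 51*(-7 + (-5 - 3)*1) = 51*(-7 - 8*1) = 51*(-7 - 8) = 51*(-15) = -765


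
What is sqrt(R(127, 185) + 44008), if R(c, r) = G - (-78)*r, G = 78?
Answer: 2*sqrt(14629) ≈ 241.90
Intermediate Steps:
R(c, r) = 78 + 78*r (R(c, r) = 78 - (-78)*r = 78 + 78*r)
sqrt(R(127, 185) + 44008) = sqrt((78 + 78*185) + 44008) = sqrt((78 + 14430) + 44008) = sqrt(14508 + 44008) = sqrt(58516) = 2*sqrt(14629)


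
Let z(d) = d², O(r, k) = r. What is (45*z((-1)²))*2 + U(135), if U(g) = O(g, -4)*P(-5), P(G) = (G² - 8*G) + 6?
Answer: 9675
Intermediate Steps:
P(G) = 6 + G² - 8*G
U(g) = 71*g (U(g) = g*(6 + (-5)² - 8*(-5)) = g*(6 + 25 + 40) = g*71 = 71*g)
(45*z((-1)²))*2 + U(135) = (45*((-1)²)²)*2 + 71*135 = (45*1²)*2 + 9585 = (45*1)*2 + 9585 = 45*2 + 9585 = 90 + 9585 = 9675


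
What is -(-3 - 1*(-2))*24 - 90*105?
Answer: -9426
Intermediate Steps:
-(-3 - 1*(-2))*24 - 90*105 = -(-3 + 2)*24 - 9450 = -1*(-1)*24 - 9450 = 1*24 - 9450 = 24 - 9450 = -9426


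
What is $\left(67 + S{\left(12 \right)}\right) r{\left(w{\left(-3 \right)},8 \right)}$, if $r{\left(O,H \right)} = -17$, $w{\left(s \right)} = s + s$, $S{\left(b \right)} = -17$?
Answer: $-850$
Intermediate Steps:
$w{\left(s \right)} = 2 s$
$\left(67 + S{\left(12 \right)}\right) r{\left(w{\left(-3 \right)},8 \right)} = \left(67 - 17\right) \left(-17\right) = 50 \left(-17\right) = -850$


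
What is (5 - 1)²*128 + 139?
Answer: 2187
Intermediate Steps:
(5 - 1)²*128 + 139 = 4²*128 + 139 = 16*128 + 139 = 2048 + 139 = 2187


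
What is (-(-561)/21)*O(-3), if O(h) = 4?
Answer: 748/7 ≈ 106.86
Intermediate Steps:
(-(-561)/21)*O(-3) = -(-561)/21*4 = -33*(-17/21)*4 = (187/7)*4 = 748/7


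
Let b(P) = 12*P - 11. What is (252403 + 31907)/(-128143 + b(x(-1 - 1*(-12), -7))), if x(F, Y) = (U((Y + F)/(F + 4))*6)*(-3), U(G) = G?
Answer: -236925/106843 ≈ -2.2175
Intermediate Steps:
x(F, Y) = -18*(F + Y)/(4 + F) (x(F, Y) = (((Y + F)/(F + 4))*6)*(-3) = (((F + Y)/(4 + F))*6)*(-3) = (6*(F + Y)/(4 + F))*(-3) = -18*(F + Y)/(4 + F))
b(P) = -11 + 12*P
(252403 + 31907)/(-128143 + b(x(-1 - 1*(-12), -7))) = (252403 + 31907)/(-128143 + (-11 + 12*(18*(-(-1 - 1*(-12)) - 1*(-7))/(4 + (-1 - 1*(-12)))))) = 284310/(-128143 + (-11 + 12*(18*(-(-1 + 12) + 7)/(4 + (-1 + 12))))) = 284310/(-128143 + (-11 + 12*(18*(-1*11 + 7)/(4 + 11)))) = 284310/(-128143 + (-11 + 12*(18*(-11 + 7)/15))) = 284310/(-128143 + (-11 + 12*(18*(1/15)*(-4)))) = 284310/(-128143 + (-11 + 12*(-24/5))) = 284310/(-128143 + (-11 - 288/5)) = 284310/(-128143 - 343/5) = 284310/(-641058/5) = 284310*(-5/641058) = -236925/106843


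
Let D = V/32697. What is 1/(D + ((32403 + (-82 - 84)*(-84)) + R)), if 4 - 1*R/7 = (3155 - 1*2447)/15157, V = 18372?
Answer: 165196143/7661009937649 ≈ 2.1563e-5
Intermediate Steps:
R = 419440/15157 (R = 28 - 7*(3155 - 1*2447)/15157 = 28 - 7*(3155 - 2447)/15157 = 28 - 4956/15157 = 419440/15157 ≈ 27.673)
D = 6124/10899 (D = 18372/32697 = 18372*(1/32697) = 6124/10899 ≈ 0.56189)
1/(D + ((32403 + (-82 - 84)*(-84)) + R)) = 1/(6124/10899 + ((32403 + (-82 - 84)*(-84)) + 419440/15157)) = 1/(6124/10899 + ((32403 - 166*(-84)) + 419440/15157)) = 1/(6124/10899 + ((32403 + 13944) + 419440/15157)) = 1/(6124/10899 + (46347 + 419440/15157)) = 1/(6124/10899 + 702900919/15157) = 1/(7661009937649/165196143) = 165196143/7661009937649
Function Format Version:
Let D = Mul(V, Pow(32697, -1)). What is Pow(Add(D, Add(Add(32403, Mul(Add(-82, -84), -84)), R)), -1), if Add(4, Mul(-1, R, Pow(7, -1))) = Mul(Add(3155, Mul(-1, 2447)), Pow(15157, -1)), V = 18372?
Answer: Rational(165196143, 7661009937649) ≈ 2.1563e-5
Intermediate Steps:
R = Rational(419440, 15157) (R = Add(28, Mul(-7, Mul(Add(3155, Mul(-1, 2447)), Pow(15157, -1)))) = Add(28, Mul(-7, Mul(Add(3155, -2447), Rational(1, 15157)))) = Add(28, Mul(-7, Mul(708, Rational(1, 15157)))) = Add(28, Mul(-7, Rational(708, 15157))) = Add(28, Rational(-4956, 15157)) = Rational(419440, 15157) ≈ 27.673)
D = Rational(6124, 10899) (D = Mul(18372, Pow(32697, -1)) = Mul(18372, Rational(1, 32697)) = Rational(6124, 10899) ≈ 0.56189)
Pow(Add(D, Add(Add(32403, Mul(Add(-82, -84), -84)), R)), -1) = Pow(Add(Rational(6124, 10899), Add(Add(32403, Mul(Add(-82, -84), -84)), Rational(419440, 15157))), -1) = Pow(Add(Rational(6124, 10899), Add(Add(32403, Mul(-166, -84)), Rational(419440, 15157))), -1) = Pow(Add(Rational(6124, 10899), Add(Add(32403, 13944), Rational(419440, 15157))), -1) = Pow(Add(Rational(6124, 10899), Add(46347, Rational(419440, 15157))), -1) = Pow(Add(Rational(6124, 10899), Rational(702900919, 15157)), -1) = Pow(Rational(7661009937649, 165196143), -1) = Rational(165196143, 7661009937649)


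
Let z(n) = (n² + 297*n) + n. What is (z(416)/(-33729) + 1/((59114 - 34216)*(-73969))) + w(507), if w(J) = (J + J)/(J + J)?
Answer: -161635059429173/20706010061366 ≈ -7.8062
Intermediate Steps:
z(n) = n² + 298*n
w(J) = 1 (w(J) = (2*J)/((2*J)) = (2*J)*(1/(2*J)) = 1)
(z(416)/(-33729) + 1/((59114 - 34216)*(-73969))) + w(507) = ((416*(298 + 416))/(-33729) + 1/((59114 - 34216)*(-73969))) + 1 = ((416*714)*(-1/33729) - 1/73969/24898) + 1 = (297024*(-1/33729) + (1/24898)*(-1/73969)) + 1 = (-99008/11243 - 1/1841680162) + 1 = -182341069490539/20706010061366 + 1 = -161635059429173/20706010061366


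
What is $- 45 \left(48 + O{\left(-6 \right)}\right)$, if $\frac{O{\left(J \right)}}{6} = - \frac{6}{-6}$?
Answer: $-2430$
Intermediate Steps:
$O{\left(J \right)} = 6$ ($O{\left(J \right)} = 6 \left(- \frac{6}{-6}\right) = 6 \left(\left(-6\right) \left(- \frac{1}{6}\right)\right) = 6 \cdot 1 = 6$)
$- 45 \left(48 + O{\left(-6 \right)}\right) = - 45 \left(48 + 6\right) = \left(-45\right) 54 = -2430$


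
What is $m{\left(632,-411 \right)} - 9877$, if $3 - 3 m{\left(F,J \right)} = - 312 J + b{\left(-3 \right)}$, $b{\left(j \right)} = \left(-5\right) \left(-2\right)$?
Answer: $- \frac{157870}{3} \approx -52623.0$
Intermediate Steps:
$b{\left(j \right)} = 10$
$m{\left(F,J \right)} = - \frac{7}{3} + 104 J$ ($m{\left(F,J \right)} = 1 - \frac{- 312 J + 10}{3} = 1 - \frac{10 - 312 J}{3} = 1 + \left(- \frac{10}{3} + 104 J\right) = - \frac{7}{3} + 104 J$)
$m{\left(632,-411 \right)} - 9877 = \left(- \frac{7}{3} + 104 \left(-411\right)\right) - 9877 = \left(- \frac{7}{3} - 42744\right) - 9877 = - \frac{128239}{3} - 9877 = - \frac{157870}{3}$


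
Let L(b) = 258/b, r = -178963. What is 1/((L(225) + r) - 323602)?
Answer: -75/37692289 ≈ -1.9898e-6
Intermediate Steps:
1/((L(225) + r) - 323602) = 1/((258/225 - 178963) - 323602) = 1/((258*(1/225) - 178963) - 323602) = 1/((86/75 - 178963) - 323602) = 1/(-13422139/75 - 323602) = 1/(-37692289/75) = -75/37692289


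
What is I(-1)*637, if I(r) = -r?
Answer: 637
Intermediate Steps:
I(-1)*637 = -1*(-1)*637 = 1*637 = 637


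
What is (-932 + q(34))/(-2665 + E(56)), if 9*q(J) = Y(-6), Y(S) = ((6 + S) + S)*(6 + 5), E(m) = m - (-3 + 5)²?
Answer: 2818/7839 ≈ 0.35948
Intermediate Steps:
E(m) = -4 + m (E(m) = m - 1*2² = m - 1*4 = m - 4 = -4 + m)
Y(S) = 66 + 22*S (Y(S) = (6 + 2*S)*11 = 66 + 22*S)
q(J) = -22/3 (q(J) = (66 + 22*(-6))/9 = (66 - 132)/9 = (⅑)*(-66) = -22/3)
(-932 + q(34))/(-2665 + E(56)) = (-932 - 22/3)/(-2665 + (-4 + 56)) = -2818/(3*(-2665 + 52)) = -2818/3/(-2613) = -2818/3*(-1/2613) = 2818/7839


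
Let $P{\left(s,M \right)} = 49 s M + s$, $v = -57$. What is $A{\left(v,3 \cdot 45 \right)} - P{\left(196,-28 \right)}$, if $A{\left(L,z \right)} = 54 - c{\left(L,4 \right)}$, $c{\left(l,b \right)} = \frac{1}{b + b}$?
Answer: $\frac{2150159}{8} \approx 2.6877 \cdot 10^{5}$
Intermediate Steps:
$c{\left(l,b \right)} = \frac{1}{2 b}$
$A{\left(L,z \right)} = \frac{431}{8}$ ($A{\left(L,z \right)} = 54 - \frac{1}{2 \cdot 4} = 54 - \frac{1}{2} \cdot \frac{1}{4} = 54 - \frac{1}{8} = \frac{431}{8}$)
$P{\left(s,M \right)} = s + 49 M s$ ($P{\left(s,M \right)} = 49 M s + s = s + 49 M s$)
$A{\left(v,3 \cdot 45 \right)} - P{\left(196,-28 \right)} = \frac{431}{8} - 196 \left(1 + 49 \left(-28\right)\right) = \frac{431}{8} - 196 \left(1 - 1372\right) = \frac{431}{8} - 196 \left(-1371\right) = \frac{431}{8} - -268716 = \frac{431}{8} + 268716 = \frac{2150159}{8}$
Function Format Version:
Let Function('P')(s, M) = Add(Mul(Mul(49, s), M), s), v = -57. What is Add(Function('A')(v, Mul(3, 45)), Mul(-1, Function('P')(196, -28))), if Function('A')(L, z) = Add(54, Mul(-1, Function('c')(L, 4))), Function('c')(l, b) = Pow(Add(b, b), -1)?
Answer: Rational(2150159, 8) ≈ 2.6877e+5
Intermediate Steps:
Function('c')(l, b) = Mul(Rational(1, 2), Pow(b, -1)) (Function('c')(l, b) = Pow(Mul(2, b), -1) = Mul(Rational(1, 2), Pow(b, -1)))
Function('A')(L, z) = Rational(431, 8) (Function('A')(L, z) = Add(54, Mul(-1, Mul(Rational(1, 2), Pow(4, -1)))) = Add(54, Mul(-1, Mul(Rational(1, 2), Rational(1, 4)))) = Add(54, Mul(-1, Rational(1, 8))) = Add(54, Rational(-1, 8)) = Rational(431, 8))
Function('P')(s, M) = Add(s, Mul(49, M, s)) (Function('P')(s, M) = Add(Mul(49, M, s), s) = Add(s, Mul(49, M, s)))
Add(Function('A')(v, Mul(3, 45)), Mul(-1, Function('P')(196, -28))) = Add(Rational(431, 8), Mul(-1, Mul(196, Add(1, Mul(49, -28))))) = Add(Rational(431, 8), Mul(-1, Mul(196, Add(1, -1372)))) = Add(Rational(431, 8), Mul(-1, Mul(196, -1371))) = Add(Rational(431, 8), Mul(-1, -268716)) = Add(Rational(431, 8), 268716) = Rational(2150159, 8)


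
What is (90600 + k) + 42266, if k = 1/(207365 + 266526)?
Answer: 62964001607/473891 ≈ 1.3287e+5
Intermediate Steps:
k = 1/473891 ≈ 2.1102e-6
(90600 + k) + 42266 = (90600 + 1/473891) + 42266 = 42934524601/473891 + 42266 = 62964001607/473891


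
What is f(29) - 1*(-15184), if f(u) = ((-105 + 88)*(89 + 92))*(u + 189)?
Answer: -655602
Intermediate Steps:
f(u) = -581553 - 3077*u (f(u) = (-17*181)*(189 + u) = -3077*(189 + u) = -581553 - 3077*u)
f(29) - 1*(-15184) = (-581553 - 3077*29) - 1*(-15184) = (-581553 - 89233) + 15184 = -670786 + 15184 = -655602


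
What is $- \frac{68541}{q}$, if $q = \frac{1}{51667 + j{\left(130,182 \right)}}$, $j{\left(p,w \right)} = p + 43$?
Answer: $-3553165440$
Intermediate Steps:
$j{\left(p,w \right)} = 43 + p$
$q = \frac{1}{51840}$ ($q = \frac{1}{51667 + \left(43 + 130\right)} = \frac{1}{51667 + 173} = \frac{1}{51840} \approx 1.929 \cdot 10^{-5}$)
$- \frac{68541}{q} = - 68541 \frac{1}{\frac{1}{51840}} = \left(-68541\right) 51840 = -3553165440$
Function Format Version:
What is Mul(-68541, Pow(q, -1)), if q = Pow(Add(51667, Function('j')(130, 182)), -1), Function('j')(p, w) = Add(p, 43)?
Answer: -3553165440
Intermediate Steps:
Function('j')(p, w) = Add(43, p)
q = Rational(1, 51840) (q = Pow(Add(51667, Add(43, 130)), -1) = Pow(Add(51667, 173), -1) = Pow(51840, -1) = Rational(1, 51840) ≈ 1.9290e-5)
Mul(-68541, Pow(q, -1)) = Mul(-68541, Pow(Rational(1, 51840), -1)) = Mul(-68541, 51840) = -3553165440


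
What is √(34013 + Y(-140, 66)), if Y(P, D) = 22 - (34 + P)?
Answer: √34141 ≈ 184.77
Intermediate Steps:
Y(P, D) = -12 - P (Y(P, D) = 22 + (-34 - P) = -12 - P)
√(34013 + Y(-140, 66)) = √(34013 + (-12 - 1*(-140))) = √(34013 + (-12 + 140)) = √(34013 + 128) = √34141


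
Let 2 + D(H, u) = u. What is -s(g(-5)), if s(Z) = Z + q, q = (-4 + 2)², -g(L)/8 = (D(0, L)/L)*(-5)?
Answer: -60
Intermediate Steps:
D(H, u) = -2 + u
g(L) = 40*(-2 + L)/L (g(L) = -8*(-2 + L)/L*(-5) = -(-40)*(-2 + L)/L = 40*(-2 + L)/L)
q = 4 (q = (-2)² = 4)
s(Z) = 4 + Z (s(Z) = Z + 4 = 4 + Z)
-s(g(-5)) = -(4 + (40 - 80/(-5))) = -(4 + (40 - 80*(-⅕))) = -(4 + (40 + 16)) = -(4 + 56) = -1*60 = -60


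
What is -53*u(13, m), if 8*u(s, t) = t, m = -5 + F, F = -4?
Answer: 477/8 ≈ 59.625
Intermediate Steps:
m = -9 (m = -5 - 4 = -9)
u(s, t) = t/8
-53*u(13, m) = -53*(-9)/8 = -53*(-9/8) = 477/8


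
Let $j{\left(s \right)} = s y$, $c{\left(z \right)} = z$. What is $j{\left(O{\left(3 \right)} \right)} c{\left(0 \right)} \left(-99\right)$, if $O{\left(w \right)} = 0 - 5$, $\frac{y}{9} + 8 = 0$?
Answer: $0$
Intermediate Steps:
$y = -72$ ($y = -72 + 9 \cdot 0 = -72 + 0 = -72$)
$O{\left(w \right)} = -5$
$j{\left(s \right)} = - 72 s$ ($j{\left(s \right)} = s \left(-72\right) = - 72 s$)
$j{\left(O{\left(3 \right)} \right)} c{\left(0 \right)} \left(-99\right) = \left(-72\right) \left(-5\right) 0 \left(-99\right) = 360 \cdot 0 \left(-99\right) = 0 \left(-99\right) = 0$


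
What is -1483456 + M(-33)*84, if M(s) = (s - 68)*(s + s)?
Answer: -923512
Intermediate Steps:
M(s) = 2*s*(-68 + s) (M(s) = (-68 + s)*(2*s) = 2*s*(-68 + s))
-1483456 + M(-33)*84 = -1483456 + (2*(-33)*(-68 - 33))*84 = -1483456 + (2*(-33)*(-101))*84 = -1483456 + 6666*84 = -1483456 + 559944 = -923512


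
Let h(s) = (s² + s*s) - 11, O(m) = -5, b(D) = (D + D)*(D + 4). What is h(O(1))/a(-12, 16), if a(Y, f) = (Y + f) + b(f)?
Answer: 39/644 ≈ 0.060559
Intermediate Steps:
b(D) = 2*D*(4 + D) (b(D) = (2*D)*(4 + D) = 2*D*(4 + D))
a(Y, f) = Y + f + 2*f*(4 + f) (a(Y, f) = (Y + f) + 2*f*(4 + f) = Y + f + 2*f*(4 + f))
h(s) = -11 + 2*s² (h(s) = (s² + s²) - 11 = 2*s² - 11 = -11 + 2*s²)
h(O(1))/a(-12, 16) = (-11 + 2*(-5)²)/(-12 + 16 + 2*16*(4 + 16)) = (-11 + 2*25)/(-12 + 16 + 2*16*20) = (-11 + 50)/(-12 + 16 + 640) = 39/644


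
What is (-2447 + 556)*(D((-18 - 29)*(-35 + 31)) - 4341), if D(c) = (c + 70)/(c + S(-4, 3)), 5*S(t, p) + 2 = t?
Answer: 3832304382/467 ≈ 8.2062e+6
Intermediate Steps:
S(t, p) = -⅖ + t/5
D(c) = (70 + c)/(-6/5 + c) (D(c) = (c + 70)/(c + (-⅖ + (⅕)*(-4))) = (70 + c)/(c + (-⅖ - ⅘)) = (70 + c)/(c - 6/5) = (70 + c)/(-6/5 + c))
(-2447 + 556)*(D((-18 - 29)*(-35 + 31)) - 4341) = (-2447 + 556)*(5*(70 + (-18 - 29)*(-35 + 31))/(-6 + 5*((-18 - 29)*(-35 + 31))) - 4341) = -1891*(5*(70 - 47*(-4))/(-6 + 5*(-47*(-4))) - 4341) = -1891*(5*(70 + 188)/(-6 + 5*188) - 4341) = -1891*(5*258/(-6 + 940) - 4341) = -1891*(5*258/934 - 4341) = -1891*(5*(1/934)*258 - 4341) = -1891*(645/467 - 4341) = -1891*(-2026602/467) = 3832304382/467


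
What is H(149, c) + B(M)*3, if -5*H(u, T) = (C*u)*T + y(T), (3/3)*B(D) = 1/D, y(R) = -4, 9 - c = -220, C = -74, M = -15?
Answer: 2524957/5 ≈ 5.0499e+5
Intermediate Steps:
c = 229 (c = 9 - 1*(-220) = 9 + 220 = 229)
B(D) = 1/D
H(u, T) = ⅘ + 74*T*u/5 (H(u, T) = -((-74*u)*T - 4)/5 = -(-74*T*u - 4)/5 = -(-4 - 74*T*u)/5 = ⅘ + 74*T*u/5)
H(149, c) + B(M)*3 = (⅘ + (74/5)*229*149) + 3/(-15) = (⅘ + 2524954/5) - 1/15*3 = 2524958/5 - ⅕ = 2524957/5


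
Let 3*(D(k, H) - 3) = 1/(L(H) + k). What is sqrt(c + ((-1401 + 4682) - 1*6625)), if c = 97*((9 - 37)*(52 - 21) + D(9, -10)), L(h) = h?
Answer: 22*I*sqrt(1623)/3 ≈ 295.43*I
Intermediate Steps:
D(k, H) = 3 + 1/(3*(H + k))
c = -251812/3 (c = 97*((9 - 37)*(52 - 21) + (1/3 + 3*(-10) + 3*9)/(-10 + 9)) = 97*(-28*31 + (1/3 - 30 + 27)/(-1)) = 97*(-868 - 1*(-8/3)) = 97*(-868 + 8/3) = 97*(-2596/3) = -251812/3 ≈ -83937.)
sqrt(c + ((-1401 + 4682) - 1*6625)) = sqrt(-251812/3 + ((-1401 + 4682) - 1*6625)) = sqrt(-251812/3 + (3281 - 6625)) = sqrt(-251812/3 - 3344) = sqrt(-261844/3) = 22*I*sqrt(1623)/3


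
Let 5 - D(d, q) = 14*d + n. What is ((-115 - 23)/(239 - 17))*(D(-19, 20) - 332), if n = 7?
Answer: 1564/37 ≈ 42.270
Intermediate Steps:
D(d, q) = -2 - 14*d (D(d, q) = 5 - (14*d + 7) = 5 - (7 + 14*d) = 5 + (-7 - 14*d) = -2 - 14*d)
((-115 - 23)/(239 - 17))*(D(-19, 20) - 332) = ((-115 - 23)/(239 - 17))*((-2 - 14*(-19)) - 332) = (-138/222)*((-2 + 266) - 332) = (-138*1/222)*(264 - 332) = -23/37*(-68) = 1564/37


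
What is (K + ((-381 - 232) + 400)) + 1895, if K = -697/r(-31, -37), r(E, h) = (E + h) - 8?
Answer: 128529/76 ≈ 1691.2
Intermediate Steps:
r(E, h) = -8 + E + h
K = 697/76 (K = -697/(-8 - 31 - 37) = -697/(-76) = -697*(-1/76) = 697/76 ≈ 9.1711)
(K + ((-381 - 232) + 400)) + 1895 = (697/76 + ((-381 - 232) + 400)) + 1895 = (697/76 + (-613 + 400)) + 1895 = (697/76 - 213) + 1895 = -15491/76 + 1895 = 128529/76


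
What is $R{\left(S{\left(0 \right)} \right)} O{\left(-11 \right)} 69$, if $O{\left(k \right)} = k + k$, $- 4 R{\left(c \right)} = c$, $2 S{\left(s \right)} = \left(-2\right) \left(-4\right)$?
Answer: $1518$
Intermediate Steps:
$S{\left(s \right)} = 4$ ($S{\left(s \right)} = \frac{\left(-2\right) \left(-4\right)}{2} = \frac{1}{2} \cdot 8 = 4$)
$R{\left(c \right)} = - \frac{c}{4}$
$O{\left(k \right)} = 2 k$
$R{\left(S{\left(0 \right)} \right)} O{\left(-11 \right)} 69 = \left(- \frac{1}{4}\right) 4 \cdot 2 \left(-11\right) 69 = \left(-1\right) \left(-22\right) 69 = 22 \cdot 69 = 1518$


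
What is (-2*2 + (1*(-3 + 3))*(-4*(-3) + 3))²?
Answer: 16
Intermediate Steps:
(-2*2 + (1*(-3 + 3))*(-4*(-3) + 3))² = (-4 + (1*0)*(12 + 3))² = (-4 + 0*15)² = (-4 + 0)² = (-4)² = 16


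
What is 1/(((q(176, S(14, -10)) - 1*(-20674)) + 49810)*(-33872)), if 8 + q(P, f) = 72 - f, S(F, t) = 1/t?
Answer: -5/11948026216 ≈ -4.1848e-10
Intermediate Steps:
q(P, f) = 64 - f (q(P, f) = -8 + (72 - f) = 64 - f)
1/(((q(176, S(14, -10)) - 1*(-20674)) + 49810)*(-33872)) = 1/((((64 - 1/(-10)) - 1*(-20674)) + 49810)*(-33872)) = -1/33872/(((64 - 1*(-1/10)) + 20674) + 49810) = -1/33872/(((64 + 1/10) + 20674) + 49810) = -1/33872/((641/10 + 20674) + 49810) = -1/33872/(207381/10 + 49810) = -1/33872/(705481/10) = (10/705481)*(-1/33872) = -5/11948026216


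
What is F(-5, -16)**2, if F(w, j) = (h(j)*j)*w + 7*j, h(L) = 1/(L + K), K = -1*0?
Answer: 13689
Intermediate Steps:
K = 0
h(L) = 1/L (h(L) = 1/(L + 0) = 1/L)
F(w, j) = w + 7*j (F(w, j) = (j/j)*w + 7*j = 1*w + 7*j = w + 7*j)
F(-5, -16)**2 = (-5 + 7*(-16))**2 = (-5 - 112)**2 = (-117)**2 = 13689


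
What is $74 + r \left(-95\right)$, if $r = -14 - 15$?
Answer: $2829$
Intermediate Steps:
$r = -29$
$74 + r \left(-95\right) = 74 - -2755 = 74 + 2755 = 2829$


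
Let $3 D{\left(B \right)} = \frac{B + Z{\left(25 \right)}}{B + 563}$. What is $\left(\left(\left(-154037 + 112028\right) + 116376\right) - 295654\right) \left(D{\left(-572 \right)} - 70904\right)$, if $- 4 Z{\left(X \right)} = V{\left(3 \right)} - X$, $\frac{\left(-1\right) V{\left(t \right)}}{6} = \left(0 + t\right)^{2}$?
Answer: $\frac{1694045589401}{108} \approx 1.5686 \cdot 10^{10}$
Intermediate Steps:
$V{\left(t \right)} = - 6 t^{2}$ ($V{\left(t \right)} = - 6 \left(0 + t\right)^{2} = - 6 t^{2}$)
$Z{\left(X \right)} = \frac{27}{2} + \frac{X}{4}$ ($Z{\left(X \right)} = - \frac{- 6 \cdot 3^{2} - X}{4} = - \frac{\left(-6\right) 9 - X}{4} = - \frac{-54 - X}{4} = \frac{27}{2} + \frac{X}{4}$)
$D{\left(B \right)} = \frac{\frac{79}{4} + B}{3 \left(563 + B\right)}$ ($D{\left(B \right)} = \frac{\left(B + \left(\frac{27}{2} + \frac{1}{4} \cdot 25\right)\right) \frac{1}{B + 563}}{3} = \frac{\left(B + \left(\frac{27}{2} + \frac{25}{4}\right)\right) \frac{1}{563 + B}}{3} = \frac{\left(B + \frac{79}{4}\right) \frac{1}{563 + B}}{3} = \frac{\left(\frac{79}{4} + B\right) \frac{1}{563 + B}}{3} = \frac{\frac{1}{563 + B} \left(\frac{79}{4} + B\right)}{3} = \frac{\frac{79}{4} + B}{3 \left(563 + B\right)}$)
$\left(\left(\left(-154037 + 112028\right) + 116376\right) - 295654\right) \left(D{\left(-572 \right)} - 70904\right) = \left(\left(\left(-154037 + 112028\right) + 116376\right) - 295654\right) \left(\frac{79 + 4 \left(-572\right)}{12 \left(563 - 572\right)} - 70904\right) = \left(\left(-42009 + 116376\right) - 295654\right) \left(\frac{79 - 2288}{12 \left(-9\right)} - 70904\right) = \left(74367 - 295654\right) \left(\frac{1}{12} \left(- \frac{1}{9}\right) \left(-2209\right) - 70904\right) = - 221287 \left(\frac{2209}{108} - 70904\right) = \left(-221287\right) \left(- \frac{7655423}{108}\right) = \frac{1694045589401}{108}$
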